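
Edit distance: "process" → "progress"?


Word 1: "process" (length 7)
Word 2: "progress" (length 8)
One optimal edit sequence (insert/delete/substitute each cost 1):
  1. keep 'p'
  2. keep 'r'
  3. keep 'o'
  4. insert 'g'  (+1)
  5. substitute 'c' -> 'r'  (+1)
  6. keep 'e'
  7. keep 's'
  8. keep 's'
Total edit operations: 2
Edit distance = 2


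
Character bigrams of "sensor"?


Word: "sensor" (length 6)
Number of bigrams = 6 - 2 + 1 = 5
  Position 0: "se"
  Position 1: "en"
  Position 2: "ns"
  Position 3: "so"
  Position 4: "or"
Bigrams = "se", "en", "ns", "so", "or"


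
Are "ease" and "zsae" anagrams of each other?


Word 1: "ease" → sorted: aees
Word 2: "zsae" → sorted: aesz
Same letters? aees != aesz
Anagram = No


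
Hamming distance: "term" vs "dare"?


Comparing character by character (same length = 4):
  Pos 0: 't' vs 'd' !=
  Pos 1: 'e' vs 'a' !=
  Pos 2: 'r' vs 'r' =
  Pos 3: 'm' vs 'e' !=
Hamming distance = 3


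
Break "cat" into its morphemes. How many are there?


Word: "cat"
Morphemes: cat
Each morpheme carries meaning
= 1 morpheme


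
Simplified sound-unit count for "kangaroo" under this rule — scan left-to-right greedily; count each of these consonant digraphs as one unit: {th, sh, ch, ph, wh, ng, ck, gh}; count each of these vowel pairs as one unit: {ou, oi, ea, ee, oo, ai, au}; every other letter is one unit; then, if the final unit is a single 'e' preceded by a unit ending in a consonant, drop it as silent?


Word: "kangaroo" (8 letters)
Left-to-right scan:
  (1) 'k' (letter)
  (2) 'a' (letter)
  (3) 'ng' (digraph)
  (4) 'a' (letter)
  (5) 'r' (letter)
  (6) 'oo' (vowel-pair)
Units from scan: 6
Sound units = 6 units


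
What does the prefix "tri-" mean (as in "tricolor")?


Prefix: tri-
As in: tricolor -> tri- + color
Meaning = three


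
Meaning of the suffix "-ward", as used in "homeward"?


Suffix: -ward
As in: homeward -> home + -ward
Meaning = in the direction of


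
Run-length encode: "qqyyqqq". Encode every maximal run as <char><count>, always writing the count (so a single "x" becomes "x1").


String: "qqyyqqq"
Scanning for consecutive runs:
  'q' x 2
  'y' x 2
  'q' x 3
RLE = "q2y2q3"


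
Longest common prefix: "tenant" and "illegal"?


Word 1: "tenant"
Word 2: "illegal"
Comparing from start:
  Pos 0: 't' != 'i' (stop)
LCP = "" (length 0)


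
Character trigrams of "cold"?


Word: "cold" (length 4)
Number of trigrams = 4 - 3 + 1 = 2
  Position 0: "col"
  Position 1: "old"
Trigrams = "col", "old"


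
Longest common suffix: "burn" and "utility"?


Word 1: "burn"
Word 2: "utility"
Comparing from end:
  Pos -1: 'n' != 'y' (stop)
LCS = "" (length 0)


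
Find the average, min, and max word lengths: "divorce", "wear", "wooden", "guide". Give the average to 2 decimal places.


Lengths: "divorce"=7, "wear"=4, "wooden"=6, "guide"=5
Sum = 22, Count = 4
Average = 22/4 = 5.50
= avg=5.50, min=4, max=7


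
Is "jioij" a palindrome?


Word: "jioij"
Reversed: "jioij"
Forward == Backward? jioij == jioij
Palindrome = Yes


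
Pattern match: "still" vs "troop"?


Pattern of "still": [0, 1, 2, 3, 3]
Pattern of "troop": [0, 1, 2, 2, 3]
Patterns do not match
Same pattern = No


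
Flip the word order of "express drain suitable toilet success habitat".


Original: "express drain suitable toilet success habitat"
Words (1..n): express | drain | suitable | toilet | success | habitat
Reversed (n..1): habitat | success | toilet | suitable | drain | express
Result = "habitat success toilet suitable drain express"


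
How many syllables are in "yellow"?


Word: "yellow"
Syllable breakdown: yel | low
Counting: 2 parts
= 2 syllables


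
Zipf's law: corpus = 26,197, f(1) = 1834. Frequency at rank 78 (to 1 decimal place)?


Zipf's law: f(r) = f(1) / r
f(1) = 1834
f(78) = 1834 / 78
= 23.5 occurrences


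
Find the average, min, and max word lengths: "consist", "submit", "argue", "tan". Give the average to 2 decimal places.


Lengths: "consist"=7, "submit"=6, "argue"=5, "tan"=3
Sum = 21, Count = 4
Average = 21/4 = 5.25
= avg=5.25, min=3, max=7


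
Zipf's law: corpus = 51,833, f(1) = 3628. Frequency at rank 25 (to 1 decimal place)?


Zipf's law: f(r) = f(1) / r
f(1) = 3628
f(25) = 3628 / 25
= 145.1 occurrences


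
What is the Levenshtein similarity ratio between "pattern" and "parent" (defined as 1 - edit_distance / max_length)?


Word 1: "pattern" (length 7)
Word 2: "parent" (length 6)
One optimal edit sequence:
  1. keep 'p'
  2. keep 'a'
  3. delete 't'  (+1)
  4. substitute 't' -> 'r'  (+1)
  5. keep 'e'
  6. substitute 'r' -> 'n'  (+1)
  7. substitute 'n' -> 't'  (+1)
Edit distance = 4
Max length = max(7, 6) = 7
Similarity = 1 - 4/7
= 0.4286


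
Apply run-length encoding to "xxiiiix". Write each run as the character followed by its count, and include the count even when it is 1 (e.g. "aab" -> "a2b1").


String: "xxiiiix"
Scanning for consecutive runs:
  'x' x 2
  'i' x 4
  'x' x 1
RLE = "x2i4x1"


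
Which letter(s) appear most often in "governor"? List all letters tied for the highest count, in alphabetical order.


Word: "governor"
Letter counts:
  'e': 1
  'g': 1
  'n': 1
  'o': 2
  'r': 2
  'v': 1
Maximum count = 2
Most frequent = 'o', 'r' (2 times each)


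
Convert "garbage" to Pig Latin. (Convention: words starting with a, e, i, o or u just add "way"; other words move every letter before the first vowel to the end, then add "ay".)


Word: "garbage"
Starts with consonant(s) → move to end, add 'ay'
Consonant cluster: "g"
Pig Latin = "arbagegay"


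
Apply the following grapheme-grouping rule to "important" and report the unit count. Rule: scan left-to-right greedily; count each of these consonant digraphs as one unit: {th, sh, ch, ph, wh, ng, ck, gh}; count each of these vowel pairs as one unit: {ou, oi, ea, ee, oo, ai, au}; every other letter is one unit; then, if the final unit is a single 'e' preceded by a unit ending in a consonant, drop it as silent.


Word: "important" (9 letters)
Left-to-right scan:
  (1) 'i' (letter)
  (2) 'm' (letter)
  (3) 'p' (letter)
  (4) 'o' (letter)
  (5) 'r' (letter)
  (6) 't' (letter)
  (7) 'a' (letter)
  (8) 'n' (letter)
  (9) 't' (letter)
Units from scan: 9
Sound units = 9 units


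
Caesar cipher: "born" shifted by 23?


Word: "born"
Shift: 23
Each letter → (letter + shift) mod 26:
  'b' (1) + 23 = 24 → 'y'
  'o' (14) + 23 = 11 → 'l'
  'r' (17) + 23 = 14 → 'o'
  'n' (13) + 23 = 10 → 'k'
Result = "ylok"


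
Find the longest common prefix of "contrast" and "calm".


Word 1: "contrast"
Word 2: "calm"
Comparing from start:
  Pos 0: 'c' == 'c'
  Pos 1: 'o' != 'a' (stop)
LCP = "c" (length 1)


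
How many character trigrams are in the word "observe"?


Word: "observe" (length 7)
Number of 3-grams = length - 3 + 1 = 7 - 3 + 1
= 5


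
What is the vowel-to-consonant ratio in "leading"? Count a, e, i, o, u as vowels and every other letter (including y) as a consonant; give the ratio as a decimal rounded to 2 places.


Word: "leading"
Vowels (a,e,i,o,u): 3
Consonants: 4
Ratio = 3/4
= 0.75


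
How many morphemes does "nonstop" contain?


Word: "nonstop"
Morphemes: non- / stop
Each morpheme carries meaning
= 2 morphemes


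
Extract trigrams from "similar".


Word: "similar" (length 7)
Number of trigrams = 7 - 3 + 1 = 5
  Position 0: "sim"
  Position 1: "imi"
  Position 2: "mil"
  Position 3: "ila"
  Position 4: "lar"
Trigrams = "sim", "imi", "mil", "ila", "lar"


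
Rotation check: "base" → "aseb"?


Word: "base", Candidate: "aseb"
Method: check if candidate is substring of word+word
"basebase" contains "aseb"? Yes
Is rotation = Yes


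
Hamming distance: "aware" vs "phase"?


Comparing character by character (same length = 5):
  Pos 0: 'a' vs 'p' !=
  Pos 1: 'w' vs 'h' !=
  Pos 2: 'a' vs 'a' =
  Pos 3: 'r' vs 's' !=
  Pos 4: 'e' vs 'e' =
Hamming distance = 3


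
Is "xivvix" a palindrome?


Word: "xivvix"
Reversed: "xivvix"
Forward == Backward? xivvix == xivvix
Palindrome = Yes


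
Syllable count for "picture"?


Word: "picture"
Syllable breakdown: pic | ture
Counting: 2 parts
= 2 syllables


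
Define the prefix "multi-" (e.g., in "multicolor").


Prefix: multi-
Example: multicolor (multi- + color)
Meaning = many


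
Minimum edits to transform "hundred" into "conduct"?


Word 1: "hundred" (length 7)
Word 2: "conduct" (length 7)
One optimal edit sequence (insert/delete/substitute each cost 1):
  1. substitute 'h' -> 'c'  (+1)
  2. substitute 'u' -> 'o'  (+1)
  3. keep 'n'
  4. keep 'd'
  5. substitute 'r' -> 'u'  (+1)
  6. substitute 'e' -> 'c'  (+1)
  7. substitute 'd' -> 't'  (+1)
Total edit operations: 5
Edit distance = 5


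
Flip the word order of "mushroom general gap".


Original: "mushroom general gap"
Words (1..n): mushroom | general | gap
Reversed (n..1): gap | general | mushroom
Result = "gap general mushroom"


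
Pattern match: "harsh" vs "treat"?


Pattern of "harsh": [0, 1, 2, 3, 0]
Pattern of "treat": [0, 1, 2, 3, 0]
Patterns match
Same pattern = Yes


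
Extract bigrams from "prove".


Word: "prove" (length 5)
Number of bigrams = 5 - 2 + 1 = 4
  Position 0: "pr"
  Position 1: "ro"
  Position 2: "ov"
  Position 3: "ve"
Bigrams = "pr", "ro", "ov", "ve"


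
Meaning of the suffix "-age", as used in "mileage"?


Suffix: -age
Example: mileage (mile + -age)
Meaning = result / collection


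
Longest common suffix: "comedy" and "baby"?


Word 1: "comedy"
Word 2: "baby"
Comparing from end:
  Pos -1: 'y' == 'y'
  Pos -2: 'd' != 'b' (stop)
LCS = "y" (length 1)


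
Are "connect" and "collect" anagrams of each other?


Word 1: "connect" → sorted: ccennot
Word 2: "collect" → sorted: ccellot
Same letters? ccennot != ccellot
Anagram = No


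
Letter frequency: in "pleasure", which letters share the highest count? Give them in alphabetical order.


Word: "pleasure"
Letter counts:
  'a': 1
  'e': 2
  'l': 1
  'p': 1
  'r': 1
  's': 1
  'u': 1
Maximum count = 2
Most frequent = 'e' (2 times each)


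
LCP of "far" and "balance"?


Word 1: "far"
Word 2: "balance"
Comparing from start:
  Pos 0: 'f' != 'b' (stop)
LCP = "" (length 0)


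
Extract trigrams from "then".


Word: "then" (length 4)
Number of trigrams = 4 - 3 + 1 = 2
  Position 0: "the"
  Position 1: "hen"
Trigrams = "the", "hen"


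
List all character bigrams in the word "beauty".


Word: "beauty" (length 6)
Number of bigrams = 6 - 2 + 1 = 5
  Position 0: "be"
  Position 1: "ea"
  Position 2: "au"
  Position 3: "ut"
  Position 4: "ty"
Bigrams = "be", "ea", "au", "ut", "ty"


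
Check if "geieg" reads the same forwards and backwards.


Word: "geieg"
Reversed: "geieg"
Forward == Backward? geieg == geieg
Palindrome = Yes


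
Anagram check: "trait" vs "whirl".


Word 1: "trait" → sorted: airtt
Word 2: "whirl" → sorted: hilrw
Same letters? airtt != hilrw
Anagram = No


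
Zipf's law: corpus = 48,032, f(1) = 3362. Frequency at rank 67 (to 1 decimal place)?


Zipf's law: f(r) = f(1) / r
f(1) = 3362
f(67) = 3362 / 67
= 50.2 occurrences


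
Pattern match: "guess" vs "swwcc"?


Pattern of "guess": [0, 1, 2, 3, 3]
Pattern of "swwcc": [0, 1, 1, 2, 2]
Patterns do not match
Same pattern = No


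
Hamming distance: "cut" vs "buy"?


Comparing character by character (same length = 3):
  Pos 0: 'c' vs 'b' !=
  Pos 1: 'u' vs 'u' =
  Pos 2: 't' vs 'y' !=
Hamming distance = 2


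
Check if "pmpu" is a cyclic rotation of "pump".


Word: "pump", Candidate: "pmpu"
Method: check if candidate is substring of word+word
"pumppump" contains "pmpu"? No
Is rotation = No


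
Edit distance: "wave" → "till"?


Word 1: "wave" (length 4)
Word 2: "till" (length 4)
One optimal edit sequence (insert/delete/substitute each cost 1):
  1. substitute 'w' -> 't'  (+1)
  2. substitute 'a' -> 'i'  (+1)
  3. substitute 'v' -> 'l'  (+1)
  4. substitute 'e' -> 'l'  (+1)
Total edit operations: 4
Edit distance = 4


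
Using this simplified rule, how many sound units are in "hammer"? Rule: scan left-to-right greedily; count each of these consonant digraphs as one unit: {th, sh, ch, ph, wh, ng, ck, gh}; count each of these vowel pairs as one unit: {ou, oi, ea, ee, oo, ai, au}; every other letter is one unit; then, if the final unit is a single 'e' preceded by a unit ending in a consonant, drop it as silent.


Word: "hammer" (6 letters)
Left-to-right scan:
  [1] 'h' (letter)
  [2] 'a' (letter)
  [3] 'm' (letter)
  [4] 'm' (letter)
  [5] 'e' (letter)
  [6] 'r' (letter)
Units from scan: 6
Sound units = 6 units


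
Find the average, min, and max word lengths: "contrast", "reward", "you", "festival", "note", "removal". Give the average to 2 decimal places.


Lengths: "contrast"=8, "reward"=6, "you"=3, "festival"=8, "note"=4, "removal"=7
Sum = 36, Count = 6
Average = 36/6 = 6.00
= avg=6.00, min=3, max=8


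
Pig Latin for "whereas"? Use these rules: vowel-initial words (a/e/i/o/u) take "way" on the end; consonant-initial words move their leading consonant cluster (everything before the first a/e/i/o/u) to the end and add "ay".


Word: "whereas"
Starts with consonant(s) → move to end, add 'ay'
Consonant cluster: "wh"
Pig Latin = "ereaswhay"


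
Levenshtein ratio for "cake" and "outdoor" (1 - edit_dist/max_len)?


Word 1: "cake" (length 4)
Word 2: "outdoor" (length 7)
One optimal edit sequence:
  1. insert 'o'  (+1)
  2. insert 'u'  (+1)
  3. insert 't'  (+1)
  4. substitute 'c' -> 'd'  (+1)
  5. substitute 'a' -> 'o'  (+1)
  6. substitute 'k' -> 'o'  (+1)
  7. substitute 'e' -> 'r'  (+1)
Edit distance = 7
Max length = max(4, 7) = 7
Similarity = 1 - 7/7
= 0.0000


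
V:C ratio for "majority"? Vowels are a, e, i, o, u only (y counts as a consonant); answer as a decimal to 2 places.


Word: "majority"
Vowels (a,e,i,o,u): 3
Consonants: 5
Ratio = 3/5
= 0.60


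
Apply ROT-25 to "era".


Word: "era"
Shift: 25
Each letter → (letter + shift) mod 26:
  'e' (4) + 25 = 3 → 'd'
  'r' (17) + 25 = 16 → 'q'
  'a' (0) + 25 = 25 → 'z'
Result = "dqz"


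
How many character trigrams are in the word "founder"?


Word: "founder" (length 7)
Number of 3-grams = length - 3 + 1 = 7 - 3 + 1
= 5


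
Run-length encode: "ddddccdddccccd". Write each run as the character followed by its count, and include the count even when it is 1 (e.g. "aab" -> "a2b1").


String: "ddddccdddccccd"
Scanning for consecutive runs:
  'd' x 4
  'c' x 2
  'd' x 3
  'c' x 4
  'd' x 1
RLE = "d4c2d3c4d1"


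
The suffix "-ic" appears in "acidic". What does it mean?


Suffix: -ic
Example: acidic (acid + -ic)
Meaning = relating to


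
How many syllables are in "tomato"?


Word: "tomato"
Syllable breakdown: to | ma | to
Counting: 3 parts
= 3 syllables


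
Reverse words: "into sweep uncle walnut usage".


Original: "into sweep uncle walnut usage"
Words (1..n): into | sweep | uncle | walnut | usage
Reversed (n..1): usage | walnut | uncle | sweep | into
Result = "usage walnut uncle sweep into"


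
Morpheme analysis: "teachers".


Word: "teachers"
Morphemes: teach | -er | -s
Each morpheme carries meaning
= 3 morphemes


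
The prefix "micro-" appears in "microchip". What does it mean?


Prefix: micro-
Example: microchip (micro- + chip)
Meaning = small


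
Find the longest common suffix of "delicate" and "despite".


Word 1: "delicate"
Word 2: "despite"
Comparing from end:
  Pos -1: 'e' == 'e'
  Pos -2: 't' == 't'
  Pos -3: 'a' != 'i' (stop)
LCS = "te" (length 2)


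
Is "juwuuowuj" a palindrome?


Word: "juwuuowuj"
Reversed: "juwouuwuj"
Forward == Backward? juwuuowuj != juwouuwuj
Palindrome = No


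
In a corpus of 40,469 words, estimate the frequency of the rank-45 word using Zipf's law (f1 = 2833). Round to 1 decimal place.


Zipf's law: f(r) = f(1) / r
f(1) = 2833
f(45) = 2833 / 45
= 63.0 occurrences


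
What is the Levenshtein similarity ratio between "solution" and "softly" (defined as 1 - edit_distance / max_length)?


Word 1: "solution" (length 8)
Word 2: "softly" (length 6)
One optimal edit sequence:
  1. keep 's'
  2. keep 'o'
  3. delete 'l'  (+1)
  4. substitute 'u' -> 'f'  (+1)
  5. keep 't'
  6. delete 'i'  (+1)
  7. substitute 'o' -> 'l'  (+1)
  8. substitute 'n' -> 'y'  (+1)
Edit distance = 5
Max length = max(8, 6) = 8
Similarity = 1 - 5/8
= 0.3750


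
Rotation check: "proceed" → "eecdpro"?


Word: "proceed", Candidate: "eecdpro"
Method: check if candidate is substring of word+word
"proceedproceed" contains "eecdpro"? No
Is rotation = No


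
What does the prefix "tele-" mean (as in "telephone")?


Prefix: tele-
As in: telephone -> tele- + phone
Meaning = distant


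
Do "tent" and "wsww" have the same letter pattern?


Pattern of "tent": [0, 1, 2, 0]
Pattern of "wsww": [0, 1, 0, 0]
Patterns do not match
Same pattern = No


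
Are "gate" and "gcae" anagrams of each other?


Word 1: "gate" → sorted: aegt
Word 2: "gcae" → sorted: aceg
Same letters? aegt != aceg
Anagram = No


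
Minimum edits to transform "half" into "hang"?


Word 1: "half" (length 4)
Word 2: "hang" (length 4)
One optimal edit sequence (insert/delete/substitute each cost 1):
  1. keep 'h'
  2. keep 'a'
  3. substitute 'l' -> 'n'  (+1)
  4. substitute 'f' -> 'g'  (+1)
Total edit operations: 2
Edit distance = 2


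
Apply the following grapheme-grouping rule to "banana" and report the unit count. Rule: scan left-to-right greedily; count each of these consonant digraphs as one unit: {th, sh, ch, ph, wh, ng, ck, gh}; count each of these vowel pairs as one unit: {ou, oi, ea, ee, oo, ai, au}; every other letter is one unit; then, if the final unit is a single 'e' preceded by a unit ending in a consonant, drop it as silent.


Word: "banana" (6 letters)
Left-to-right scan:
  (1) 'b' (letter)
  (2) 'a' (letter)
  (3) 'n' (letter)
  (4) 'a' (letter)
  (5) 'n' (letter)
  (6) 'a' (letter)
Units from scan: 6
Sound units = 6 units


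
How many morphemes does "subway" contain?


Word: "subway"
Morphemes: sub- | way
Each morpheme carries meaning
= 2 morphemes


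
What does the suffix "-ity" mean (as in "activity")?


Suffix: -ity
As in: activity -> active + -ity, with a spelling change
Meaning = quality of


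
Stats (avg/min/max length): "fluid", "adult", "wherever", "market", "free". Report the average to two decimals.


Lengths: "fluid"=5, "adult"=5, "wherever"=8, "market"=6, "free"=4
Sum = 28, Count = 5
Average = 28/5 = 5.60
= avg=5.60, min=4, max=8


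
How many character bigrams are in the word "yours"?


Word: "yours" (length 5)
Number of 2-grams = length - 2 + 1 = 5 - 2 + 1
= 4


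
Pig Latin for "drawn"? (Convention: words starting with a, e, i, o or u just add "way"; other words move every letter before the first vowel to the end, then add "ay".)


Word: "drawn"
Starts with consonant(s) → move to end, add 'ay'
Consonant cluster: "dr"
Pig Latin = "awndray"


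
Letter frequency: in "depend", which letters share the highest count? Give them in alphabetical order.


Word: "depend"
Letter counts:
  'd': 2
  'e': 2
  'n': 1
  'p': 1
Maximum count = 2
Most frequent = 'd', 'e' (2 times each)


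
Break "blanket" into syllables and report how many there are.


Word: "blanket"
Syllable breakdown: blan · ket
Counting: 2 parts
= 2 syllables


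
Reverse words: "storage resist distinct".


Original: "storage resist distinct"
Words (1..n): storage | resist | distinct
Reversed (n..1): distinct | resist | storage
Result = "distinct resist storage"


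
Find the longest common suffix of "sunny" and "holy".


Word 1: "sunny"
Word 2: "holy"
Comparing from end:
  Pos -1: 'y' == 'y'
  Pos -2: 'n' != 'l' (stop)
LCS = "y" (length 1)


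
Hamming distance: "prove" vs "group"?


Comparing character by character (same length = 5):
  Pos 0: 'p' vs 'g' !=
  Pos 1: 'r' vs 'r' =
  Pos 2: 'o' vs 'o' =
  Pos 3: 'v' vs 'u' !=
  Pos 4: 'e' vs 'p' !=
Hamming distance = 3


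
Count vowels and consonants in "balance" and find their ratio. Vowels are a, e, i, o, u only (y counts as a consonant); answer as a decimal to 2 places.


Word: "balance"
Vowels (a,e,i,o,u): 3
Consonants: 4
Ratio = 3/4
= 0.75


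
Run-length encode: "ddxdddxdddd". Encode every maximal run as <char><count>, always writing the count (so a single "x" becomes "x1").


String: "ddxdddxdddd"
Scanning for consecutive runs:
  'd' x 2
  'x' x 1
  'd' x 3
  'x' x 1
  'd' x 4
RLE = "d2x1d3x1d4"


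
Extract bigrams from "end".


Word: "end" (length 3)
Number of bigrams = 3 - 2 + 1 = 2
  Position 0: "en"
  Position 1: "nd"
Bigrams = "en", "nd"


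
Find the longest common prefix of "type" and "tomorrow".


Word 1: "type"
Word 2: "tomorrow"
Comparing from start:
  Pos 0: 't' == 't'
  Pos 1: 'y' != 'o' (stop)
LCP = "t" (length 1)


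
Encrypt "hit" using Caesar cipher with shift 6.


Word: "hit"
Shift: 6
Each letter → (letter + shift) mod 26:
  'h' (7) + 6 = 13 → 'n'
  'i' (8) + 6 = 14 → 'o'
  't' (19) + 6 = 25 → 'z'
Result = "noz"


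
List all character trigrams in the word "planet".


Word: "planet" (length 6)
Number of trigrams = 6 - 3 + 1 = 4
  Position 0: "pla"
  Position 1: "lan"
  Position 2: "ane"
  Position 3: "net"
Trigrams = "pla", "lan", "ane", "net"


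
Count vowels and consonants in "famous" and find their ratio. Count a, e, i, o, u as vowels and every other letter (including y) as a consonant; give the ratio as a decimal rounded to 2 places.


Word: "famous"
Vowels (a,e,i,o,u): 3
Consonants: 3
Ratio = 3/3
= 1.00


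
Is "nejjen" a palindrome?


Word: "nejjen"
Reversed: "nejjen"
Forward == Backward? nejjen == nejjen
Palindrome = Yes


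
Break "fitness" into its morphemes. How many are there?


Word: "fitness"
Morphemes: fit + -ness
Each morpheme carries meaning
= 2 morphemes


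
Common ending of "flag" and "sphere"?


Word 1: "flag"
Word 2: "sphere"
Comparing from end:
  Pos -1: 'g' != 'e' (stop)
LCS = "" (length 0)


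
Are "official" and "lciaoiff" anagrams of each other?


Word 1: "official" → sorted: acffiilo
Word 2: "lciaoiff" → sorted: acffiilo
Same letters? acffiilo == acffiilo
Anagram = Yes


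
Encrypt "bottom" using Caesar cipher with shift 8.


Word: "bottom"
Shift: 8
Each letter → (letter + shift) mod 26:
  'b' (1) + 8 = 9 → 'j'
  'o' (14) + 8 = 22 → 'w'
  't' (19) + 8 = 1 → 'b'
  't' (19) + 8 = 1 → 'b'
  'o' (14) + 8 = 22 → 'w'
  'm' (12) + 8 = 20 → 'u'
Result = "jwbbwu"


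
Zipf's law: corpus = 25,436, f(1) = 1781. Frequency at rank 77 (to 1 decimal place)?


Zipf's law: f(r) = f(1) / r
f(1) = 1781
f(77) = 1781 / 77
= 23.1 occurrences


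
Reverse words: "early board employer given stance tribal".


Original: "early board employer given stance tribal"
Words (1..n): early | board | employer | given | stance | tribal
Reversed (n..1): tribal | stance | given | employer | board | early
Result = "tribal stance given employer board early"


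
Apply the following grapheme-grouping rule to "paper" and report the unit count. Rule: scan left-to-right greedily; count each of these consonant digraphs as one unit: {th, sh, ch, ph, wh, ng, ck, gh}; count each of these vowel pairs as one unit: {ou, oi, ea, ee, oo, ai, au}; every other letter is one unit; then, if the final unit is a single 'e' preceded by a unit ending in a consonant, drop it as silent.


Word: "paper" (5 letters)
Left-to-right scan:
  (1) 'p' (letter)
  (2) 'a' (letter)
  (3) 'p' (letter)
  (4) 'e' (letter)
  (5) 'r' (letter)
Units from scan: 5
Sound units = 5 units


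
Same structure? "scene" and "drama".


Pattern of "scene": [0, 1, 2, 3, 2]
Pattern of "drama": [0, 1, 2, 3, 2]
Patterns match
Same pattern = Yes


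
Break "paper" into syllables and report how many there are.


Word: "paper"
Syllable breakdown: pa | per
Counting: 2 parts
= 2 syllables


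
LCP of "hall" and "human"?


Word 1: "hall"
Word 2: "human"
Comparing from start:
  Pos 0: 'h' == 'h'
  Pos 1: 'a' != 'u' (stop)
LCP = "h" (length 1)


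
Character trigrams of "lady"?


Word: "lady" (length 4)
Number of trigrams = 4 - 3 + 1 = 2
  Position 0: "lad"
  Position 1: "ady"
Trigrams = "lad", "ady"


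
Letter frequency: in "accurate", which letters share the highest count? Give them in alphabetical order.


Word: "accurate"
Letter counts:
  'a': 2
  'c': 2
  'e': 1
  'r': 1
  't': 1
  'u': 1
Maximum count = 2
Most frequent = 'a', 'c' (2 times each)


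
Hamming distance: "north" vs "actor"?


Comparing character by character (same length = 5):
  Pos 0: 'n' vs 'a' !=
  Pos 1: 'o' vs 'c' !=
  Pos 2: 'r' vs 't' !=
  Pos 3: 't' vs 'o' !=
  Pos 4: 'h' vs 'r' !=
Hamming distance = 5


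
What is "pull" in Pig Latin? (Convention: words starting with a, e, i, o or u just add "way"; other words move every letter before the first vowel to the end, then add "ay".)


Word: "pull"
Starts with consonant(s) → move to end, add 'ay'
Consonant cluster: "p"
Pig Latin = "ullpay"


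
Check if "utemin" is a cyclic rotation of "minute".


Word: "minute", Candidate: "utemin"
Method: check if candidate is substring of word+word
"minuteminute" contains "utemin"? Yes
Is rotation = Yes


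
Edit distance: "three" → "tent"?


Word 1: "three" (length 5)
Word 2: "tent" (length 4)
One optimal edit sequence (insert/delete/substitute each cost 1):
  1. keep 't'
  2. delete 'h'  (+1)
  3. substitute 'r' -> 'e'  (+1)
  4. substitute 'e' -> 'n'  (+1)
  5. substitute 'e' -> 't'  (+1)
Total edit operations: 4
Edit distance = 4


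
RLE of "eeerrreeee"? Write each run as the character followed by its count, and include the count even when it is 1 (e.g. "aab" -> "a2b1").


String: "eeerrreeee"
Scanning for consecutive runs:
  'e' x 3
  'r' x 3
  'e' x 4
RLE = "e3r3e4"


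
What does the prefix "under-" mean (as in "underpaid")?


Prefix: under-
Example: underpaid = under- + paid
Meaning = insufficient


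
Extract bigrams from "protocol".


Word: "protocol" (length 8)
Number of bigrams = 8 - 2 + 1 = 7
  Position 0: "pr"
  Position 1: "ro"
  Position 2: "ot"
  Position 3: "to"
  Position 4: "oc"
  Position 5: "co"
  Position 6: "ol"
Bigrams = "pr", "ro", "ot", "to", "oc", "co", "ol"


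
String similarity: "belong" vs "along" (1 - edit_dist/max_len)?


Word 1: "belong" (length 6)
Word 2: "along" (length 5)
One optimal edit sequence:
  1. delete 'b'  (+1)
  2. substitute 'e' -> 'a'  (+1)
  3. keep 'l'
  4. keep 'o'
  5. keep 'n'
  6. keep 'g'
Edit distance = 2
Max length = max(6, 5) = 6
Similarity = 1 - 2/6
= 0.6667


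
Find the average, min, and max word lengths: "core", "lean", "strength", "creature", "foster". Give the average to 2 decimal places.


Lengths: "core"=4, "lean"=4, "strength"=8, "creature"=8, "foster"=6
Sum = 30, Count = 5
Average = 30/5 = 6.00
= avg=6.00, min=4, max=8


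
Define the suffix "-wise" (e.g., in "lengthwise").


Suffix: -wise
Example: lengthwise (length + -wise)
Meaning = in the manner of


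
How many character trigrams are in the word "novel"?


Word: "novel" (length 5)
Number of 3-grams = length - 3 + 1 = 5 - 3 + 1
= 3


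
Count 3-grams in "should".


Word: "should" (length 6)
Number of 3-grams = length - 3 + 1 = 6 - 3 + 1
= 4


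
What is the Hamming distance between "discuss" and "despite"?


Comparing character by character (same length = 7):
  Pos 0: 'd' vs 'd' =
  Pos 1: 'i' vs 'e' !=
  Pos 2: 's' vs 's' =
  Pos 3: 'c' vs 'p' !=
  Pos 4: 'u' vs 'i' !=
  Pos 5: 's' vs 't' !=
  Pos 6: 's' vs 'e' !=
Hamming distance = 5


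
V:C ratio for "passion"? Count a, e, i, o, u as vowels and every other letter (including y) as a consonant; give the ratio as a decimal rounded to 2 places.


Word: "passion"
Vowels (a,e,i,o,u): 3
Consonants: 4
Ratio = 3/4
= 0.75


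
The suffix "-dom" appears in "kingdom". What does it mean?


Suffix: -dom
Example: kingdom = king + -dom
Meaning = state / realm


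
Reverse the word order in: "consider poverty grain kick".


Original: "consider poverty grain kick"
Words (1..n): consider | poverty | grain | kick
Reversed (n..1): kick | grain | poverty | consider
Result = "kick grain poverty consider"


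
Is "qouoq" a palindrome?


Word: "qouoq"
Reversed: "qouoq"
Forward == Backward? qouoq == qouoq
Palindrome = Yes


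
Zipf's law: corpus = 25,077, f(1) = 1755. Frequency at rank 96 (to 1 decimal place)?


Zipf's law: f(r) = f(1) / r
f(1) = 1755
f(96) = 1755 / 96
= 18.3 occurrences


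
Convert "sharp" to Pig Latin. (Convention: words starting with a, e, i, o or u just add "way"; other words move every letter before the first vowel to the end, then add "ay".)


Word: "sharp"
Starts with consonant(s) → move to end, add 'ay'
Consonant cluster: "sh"
Pig Latin = "arpshay"


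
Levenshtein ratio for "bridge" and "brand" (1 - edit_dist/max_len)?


Word 1: "bridge" (length 6)
Word 2: "brand" (length 5)
One optimal edit sequence:
  1. keep 'b'
  2. keep 'r'
  3. delete 'i'  (+1)
  4. substitute 'd' -> 'a'  (+1)
  5. substitute 'g' -> 'n'  (+1)
  6. substitute 'e' -> 'd'  (+1)
Edit distance = 4
Max length = max(6, 5) = 6
Similarity = 1 - 4/6
= 0.3333


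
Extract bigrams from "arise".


Word: "arise" (length 5)
Number of bigrams = 5 - 2 + 1 = 4
  Position 0: "ar"
  Position 1: "ri"
  Position 2: "is"
  Position 3: "se"
Bigrams = "ar", "ri", "is", "se"


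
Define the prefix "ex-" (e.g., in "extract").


Prefix: ex-
As in: extract -> ex- + tract
Meaning = out / former


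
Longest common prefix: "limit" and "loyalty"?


Word 1: "limit"
Word 2: "loyalty"
Comparing from start:
  Pos 0: 'l' == 'l'
  Pos 1: 'i' != 'o' (stop)
LCP = "l" (length 1)


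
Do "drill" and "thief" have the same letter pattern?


Pattern of "drill": [0, 1, 2, 3, 3]
Pattern of "thief": [0, 1, 2, 3, 4]
Patterns do not match
Same pattern = No


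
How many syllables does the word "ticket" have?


Word: "ticket"
Syllable breakdown: tick-et
Counting: 2 parts
= 2 syllables


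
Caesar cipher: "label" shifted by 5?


Word: "label"
Shift: 5
Each letter → (letter + shift) mod 26:
  'l' (11) + 5 = 16 → 'q'
  'a' (0) + 5 = 5 → 'f'
  'b' (1) + 5 = 6 → 'g'
  'e' (4) + 5 = 9 → 'j'
  'l' (11) + 5 = 16 → 'q'
Result = "qfgjq"


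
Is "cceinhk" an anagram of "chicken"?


Word 1: "chicken" → sorted: ccehikn
Word 2: "cceinhk" → sorted: ccehikn
Same letters? ccehikn == ccehikn
Anagram = Yes


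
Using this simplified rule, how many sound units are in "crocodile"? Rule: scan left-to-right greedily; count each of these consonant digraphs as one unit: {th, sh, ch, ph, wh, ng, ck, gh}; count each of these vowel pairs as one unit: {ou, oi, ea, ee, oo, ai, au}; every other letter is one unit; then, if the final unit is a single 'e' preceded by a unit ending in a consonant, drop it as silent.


Word: "crocodile" (9 letters)
Left-to-right scan:
  (1) 'c' (letter)
  (2) 'r' (letter)
  (3) 'o' (letter)
  (4) 'c' (letter)
  (5) 'o' (letter)
  (6) 'd' (letter)
  (7) 'i' (letter)
  (8) 'l' (letter)
  (9) 'e' (letter)
Units from scan: 9
Final unit is 'e' after a consonant -> drop as silent (-1)
Sound units = 8 units


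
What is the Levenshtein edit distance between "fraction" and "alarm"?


Word 1: "fraction" (length 8)
Word 2: "alarm" (length 5)
One optimal edit sequence (insert/delete/substitute each cost 1):
  1. delete 'f'  (+1)
  2. delete 'r'  (+1)
  3. keep 'a'
  4. delete 'c'  (+1)
  5. substitute 't' -> 'l'  (+1)
  6. substitute 'i' -> 'a'  (+1)
  7. substitute 'o' -> 'r'  (+1)
  8. substitute 'n' -> 'm'  (+1)
Total edit operations: 7
Edit distance = 7


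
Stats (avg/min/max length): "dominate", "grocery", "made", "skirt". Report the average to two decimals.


Lengths: "dominate"=8, "grocery"=7, "made"=4, "skirt"=5
Sum = 24, Count = 4
Average = 24/4 = 6.00
= avg=6.00, min=4, max=8


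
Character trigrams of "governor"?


Word: "governor" (length 8)
Number of trigrams = 8 - 3 + 1 = 6
  Position 0: "gov"
  Position 1: "ove"
  Position 2: "ver"
  Position 3: "ern"
  Position 4: "rno"
  Position 5: "nor"
Trigrams = "gov", "ove", "ver", "ern", "rno", "nor"


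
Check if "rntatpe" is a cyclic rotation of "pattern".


Word: "pattern", Candidate: "rntatpe"
Method: check if candidate is substring of word+word
"patternpattern" contains "rntatpe"? No
Is rotation = No


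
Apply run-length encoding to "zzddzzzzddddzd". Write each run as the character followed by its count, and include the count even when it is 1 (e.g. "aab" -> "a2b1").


String: "zzddzzzzddddzd"
Scanning for consecutive runs:
  'z' x 2
  'd' x 2
  'z' x 4
  'd' x 4
  'z' x 1
  'd' x 1
RLE = "z2d2z4d4z1d1"


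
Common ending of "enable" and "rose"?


Word 1: "enable"
Word 2: "rose"
Comparing from end:
  Pos -1: 'e' == 'e'
  Pos -2: 'l' != 's' (stop)
LCS = "e" (length 1)


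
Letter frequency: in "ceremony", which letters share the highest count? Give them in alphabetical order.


Word: "ceremony"
Letter counts:
  'c': 1
  'e': 2
  'm': 1
  'n': 1
  'o': 1
  'r': 1
  'y': 1
Maximum count = 2
Most frequent = 'e' (2 times each)


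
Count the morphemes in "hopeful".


Word: "hopeful"
Morphemes: hope | -ful
Each morpheme carries meaning
= 2 morphemes


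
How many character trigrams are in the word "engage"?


Word: "engage" (length 6)
Number of 3-grams = length - 3 + 1 = 6 - 3 + 1
= 4


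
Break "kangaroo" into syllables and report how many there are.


Word: "kangaroo"
Syllable breakdown: kan-ga-roo
Counting: 3 parts
= 3 syllables


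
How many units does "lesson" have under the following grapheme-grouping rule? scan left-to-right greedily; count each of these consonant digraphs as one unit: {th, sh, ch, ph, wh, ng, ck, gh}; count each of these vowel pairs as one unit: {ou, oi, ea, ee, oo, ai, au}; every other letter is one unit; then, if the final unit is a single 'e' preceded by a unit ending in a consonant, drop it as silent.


Word: "lesson" (6 letters)
Left-to-right scan:
  [1] 'l' (letter)
  [2] 'e' (letter)
  [3] 's' (letter)
  [4] 's' (letter)
  [5] 'o' (letter)
  [6] 'n' (letter)
Units from scan: 6
Sound units = 6 units


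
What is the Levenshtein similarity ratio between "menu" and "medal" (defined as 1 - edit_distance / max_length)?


Word 1: "menu" (length 4)
Word 2: "medal" (length 5)
One optimal edit sequence:
  1. keep 'm'
  2. keep 'e'
  3. insert 'd'  (+1)
  4. substitute 'n' -> 'a'  (+1)
  5. substitute 'u' -> 'l'  (+1)
Edit distance = 3
Max length = max(4, 5) = 5
Similarity = 1 - 3/5
= 0.4000


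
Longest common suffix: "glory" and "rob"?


Word 1: "glory"
Word 2: "rob"
Comparing from end:
  Pos -1: 'y' != 'b' (stop)
LCS = "" (length 0)


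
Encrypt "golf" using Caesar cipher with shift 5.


Word: "golf"
Shift: 5
Each letter → (letter + shift) mod 26:
  'g' (6) + 5 = 11 → 'l'
  'o' (14) + 5 = 19 → 't'
  'l' (11) + 5 = 16 → 'q'
  'f' (5) + 5 = 10 → 'k'
Result = "ltqk"


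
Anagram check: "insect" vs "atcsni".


Word 1: "insect" → sorted: ceinst
Word 2: "atcsni" → sorted: acinst
Same letters? ceinst != acinst
Anagram = No


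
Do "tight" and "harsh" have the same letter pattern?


Pattern of "tight": [0, 1, 2, 3, 0]
Pattern of "harsh": [0, 1, 2, 3, 0]
Patterns match
Same pattern = Yes


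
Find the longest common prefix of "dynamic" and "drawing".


Word 1: "dynamic"
Word 2: "drawing"
Comparing from start:
  Pos 0: 'd' == 'd'
  Pos 1: 'y' != 'r' (stop)
LCP = "d" (length 1)


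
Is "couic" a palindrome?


Word: "couic"
Reversed: "ciuoc"
Forward == Backward? couic != ciuoc
Palindrome = No


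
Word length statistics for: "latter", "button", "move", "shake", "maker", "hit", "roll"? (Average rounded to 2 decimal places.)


Lengths: "latter"=6, "button"=6, "move"=4, "shake"=5, "maker"=5, "hit"=3, "roll"=4
Sum = 33, Count = 7
Average = 33/7 = 4.71
= avg=4.71, min=3, max=6


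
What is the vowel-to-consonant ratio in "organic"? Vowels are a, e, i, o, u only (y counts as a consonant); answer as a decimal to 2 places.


Word: "organic"
Vowels (a,e,i,o,u): 3
Consonants: 4
Ratio = 3/4
= 0.75


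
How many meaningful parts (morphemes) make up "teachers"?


Word: "teachers"
Morphemes: teach + -er + -s
Each morpheme carries meaning
= 3 morphemes


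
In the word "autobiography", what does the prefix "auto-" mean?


Prefix: auto-
Example: autobiography (auto- + biography)
Meaning = self


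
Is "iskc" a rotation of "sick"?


Word: "sick", Candidate: "iskc"
Method: check if candidate is substring of word+word
"sicksick" contains "iskc"? No
Is rotation = No


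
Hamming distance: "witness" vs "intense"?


Comparing character by character (same length = 7):
  Pos 0: 'w' vs 'i' !=
  Pos 1: 'i' vs 'n' !=
  Pos 2: 't' vs 't' =
  Pos 3: 'n' vs 'e' !=
  Pos 4: 'e' vs 'n' !=
  Pos 5: 's' vs 's' =
  Pos 6: 's' vs 'e' !=
Hamming distance = 5


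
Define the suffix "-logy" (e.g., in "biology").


Suffix: -logy
Example: biology = bio- + -logy
Meaning = study of


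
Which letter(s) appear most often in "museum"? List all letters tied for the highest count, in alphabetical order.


Word: "museum"
Letter counts:
  'e': 1
  'm': 2
  's': 1
  'u': 2
Maximum count = 2
Most frequent = 'm', 'u' (2 times each)


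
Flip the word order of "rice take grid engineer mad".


Original: "rice take grid engineer mad"
Words (1..n): rice | take | grid | engineer | mad
Reversed (n..1): mad | engineer | grid | take | rice
Result = "mad engineer grid take rice"


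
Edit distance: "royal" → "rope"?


Word 1: "royal" (length 5)
Word 2: "rope" (length 4)
One optimal edit sequence (insert/delete/substitute each cost 1):
  1. keep 'r'
  2. keep 'o'
  3. delete 'y'  (+1)
  4. substitute 'a' -> 'p'  (+1)
  5. substitute 'l' -> 'e'  (+1)
Total edit operations: 3
Edit distance = 3


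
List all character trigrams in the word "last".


Word: "last" (length 4)
Number of trigrams = 4 - 3 + 1 = 2
  Position 0: "las"
  Position 1: "ast"
Trigrams = "las", "ast"


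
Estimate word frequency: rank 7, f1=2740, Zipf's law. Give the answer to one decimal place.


Zipf's law: f(r) = f(1) / r
f(1) = 2740
f(7) = 2740 / 7
= 391.4 occurrences


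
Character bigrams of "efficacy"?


Word: "efficacy" (length 8)
Number of bigrams = 8 - 2 + 1 = 7
  Position 0: "ef"
  Position 1: "ff"
  Position 2: "fi"
  Position 3: "ic"
  Position 4: "ca"
  Position 5: "ac"
  Position 6: "cy"
Bigrams = "ef", "ff", "fi", "ic", "ca", "ac", "cy"


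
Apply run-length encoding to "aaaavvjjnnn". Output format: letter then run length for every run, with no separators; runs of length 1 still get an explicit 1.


String: "aaaavvjjnnn"
Scanning for consecutive runs:
  'a' x 4
  'v' x 2
  'j' x 2
  'n' x 3
RLE = "a4v2j2n3"


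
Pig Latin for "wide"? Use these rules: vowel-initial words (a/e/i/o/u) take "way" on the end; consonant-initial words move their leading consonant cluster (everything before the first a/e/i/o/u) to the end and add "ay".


Word: "wide"
Starts with consonant(s) → move to end, add 'ay'
Consonant cluster: "w"
Pig Latin = "ideway"


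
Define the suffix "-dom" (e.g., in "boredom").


Suffix: -dom
Example: boredom (bore + -dom)
Meaning = state / realm


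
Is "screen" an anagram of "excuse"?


Word 1: "excuse" → sorted: ceesux
Word 2: "screen" → sorted: ceenrs
Same letters? ceesux != ceenrs
Anagram = No


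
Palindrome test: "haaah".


Word: "haaah"
Reversed: "haaah"
Forward == Backward? haaah == haaah
Palindrome = Yes


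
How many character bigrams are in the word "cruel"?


Word: "cruel" (length 5)
Number of 2-grams = length - 2 + 1 = 5 - 2 + 1
= 4
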